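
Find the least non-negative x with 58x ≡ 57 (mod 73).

The inverse of 58 mod 73 is 34 (since 58·34 = 1972 ≡ 1).
Multiplying both sides by 34: x ≡ 34·57 = 1938 ≡ 40 (mod 73).
Check: 58·40 = 2320 = 31·73 + 57.

40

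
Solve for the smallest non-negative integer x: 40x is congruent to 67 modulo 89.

The inverse of 40 mod 89 is 69 (since 40·69 = 2760 ≡ 1).
So x ≡ 69·67 = 4623 ≡ 84 (mod 89).

84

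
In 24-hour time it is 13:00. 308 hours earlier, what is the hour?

Dividing 308 by 24 gives quotient 12 and remainder 20.
(13 − 20) mod 24 = 17.

17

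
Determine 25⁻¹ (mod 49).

2

25·2 = 50 = 1·49 + 1, so 25⁻¹ ≡ 2 (mod 49).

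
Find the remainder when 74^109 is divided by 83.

Square-and-reduce mod 83: 74^1≡74, 74^2≡81, 74^4≡4, 74^8≡16, 74^16≡7, 74^32≡49, 74^64≡77.
109 = 1 + 4 + 8 + 32 + 64, so 74^109 ≡ 74·4·16·49·77 ≡ 24 (mod 83).

24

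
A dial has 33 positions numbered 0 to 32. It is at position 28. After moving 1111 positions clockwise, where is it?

17

Dividing 1111 by 33 gives quotient 33 and remainder 22.
(28 + 22) mod 33 = 17.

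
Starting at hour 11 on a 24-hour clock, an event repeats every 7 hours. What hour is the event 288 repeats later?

288·7 = 2016.
2016 mod 24 = 0 (since 84·24 = 2016).
(11 + 0) mod 24 = 11.

11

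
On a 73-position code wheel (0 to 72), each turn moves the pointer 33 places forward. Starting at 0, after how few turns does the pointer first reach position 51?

33⁻¹ ≡ 31 (mod 73) because 33·31 = 1023 = 14·73 + 1.
So x ≡ 31·51 = 1581 ≡ 48 (mod 73).
Check: 33·48 = 1584 = 21·73 + 51.

48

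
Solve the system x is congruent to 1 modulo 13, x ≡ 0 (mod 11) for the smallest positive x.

66

Since 11·6 ≡ 1 (mod 13), take x = 0 + 11·((1−0)·6 mod 13) = 0 + 11·6 = 66.
Check: 66 mod 13 = 1, 66 mod 11 = 0.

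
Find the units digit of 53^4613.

3

Last digits of 3^n: 3, 9, 7, 1 (period 4).
4613 mod 4 = 1, so the last digit matches 3^1 = 3.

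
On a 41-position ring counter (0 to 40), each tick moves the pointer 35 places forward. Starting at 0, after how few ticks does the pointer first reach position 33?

15

The inverse of 35 mod 41 is 34 (since 35·34 = 1190 ≡ 1).
So x ≡ 34·33 = 1122 ≡ 15 (mod 41).
Check: 35·15 = 525 = 12·41 + 33.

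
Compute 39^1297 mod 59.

47

Successive squares of 39 mod 59: 39^1≡39, 39^2≡46, 39^4≡51, 39^8≡5, 39^16≡25, 39^32≡35, 39^64≡45, 39^128≡19, 39^256≡7, 39^512≡49, 39^1024≡41.
1297 = 1 + 16 + 256 + 1024, so 39^1297 ≡ 39·25·7·41 ≡ 47 (mod 59).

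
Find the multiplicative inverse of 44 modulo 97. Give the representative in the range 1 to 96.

44·86 = 3784 = 39·97 + 1, so 44⁻¹ ≡ 86 (mod 97).

86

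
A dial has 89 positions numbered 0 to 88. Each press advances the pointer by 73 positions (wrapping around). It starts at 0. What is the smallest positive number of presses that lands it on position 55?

The inverse of 73 mod 89 is 50 (since 73·50 = 3650 ≡ 1).
Multiplying both sides by 50: x ≡ 50·55 = 2750 ≡ 80 (mod 89).

80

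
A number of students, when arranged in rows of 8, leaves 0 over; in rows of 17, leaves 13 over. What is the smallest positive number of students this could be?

Since 17·1 ≡ 1 (mod 8), take x = 13 + 17·((0−13)·1 mod 8) = 13 + 17·3 = 64.
Check: 64 mod 8 = 0, 64 mod 17 = 13.

64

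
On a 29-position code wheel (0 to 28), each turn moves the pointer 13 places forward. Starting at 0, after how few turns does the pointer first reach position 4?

7

13⁻¹ ≡ 9 (mod 29) because 13·9 = 117 = 4·29 + 1.
Multiplying both sides by 9: x ≡ 9·4 = 36 ≡ 7 (mod 29).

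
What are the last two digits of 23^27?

47

By repeated squaring mod 100: 23^1≡23, 23^2≡29, 23^4≡41, 23^8≡81, 23^16≡61.
Since 27 = 1 + 2 + 8 + 16 in binary, 23^27 ≡ 23·29·81·61 ≡ 47 (mod 100).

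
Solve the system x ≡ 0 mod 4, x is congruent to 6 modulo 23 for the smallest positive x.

x ≡ 0 (mod 4) gives x ∈ {0, 4, 8, 12, 16, 20, 24, 28, …}.
The first of these with x mod 23 = 6 is 52.

52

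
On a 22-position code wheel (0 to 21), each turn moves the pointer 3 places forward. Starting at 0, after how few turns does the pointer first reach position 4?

16

The inverse of 3 mod 22 is 15 (since 3·15 = 45 ≡ 1).
So x ≡ 15·4 = 60 ≡ 16 (mod 22).
Check: 3·16 = 48 = 2·22 + 4.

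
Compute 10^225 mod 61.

Square-and-reduce mod 61: 10^1≡10, 10^2≡39, 10^4≡57, 10^8≡16, 10^16≡12, 10^32≡22, 10^64≡57, 10^128≡16.
Since 225 = 1 + 32 + 64 + 128 in binary, 10^225 ≡ 10·22·57·16 ≡ 11 (mod 61).

11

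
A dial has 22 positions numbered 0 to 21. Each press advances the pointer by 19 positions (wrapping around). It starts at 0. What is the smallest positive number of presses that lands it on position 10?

The inverse of 19 mod 22 is 7 (since 19·7 = 133 ≡ 1).
Multiplying both sides by 7: x ≡ 7·10 = 70 ≡ 4 (mod 22).

4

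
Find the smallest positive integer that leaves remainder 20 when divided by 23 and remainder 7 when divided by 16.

135

Since 16·13 ≡ 1 (mod 23), take x = 7 + 16·((20−7)·13 mod 23) = 7 + 16·8 = 135.
Check: 135 mod 23 = 20, 135 mod 16 = 7.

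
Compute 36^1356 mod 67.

24

Successive squares of 36 mod 67: 36^1≡36, 36^2≡23, 36^4≡60, 36^8≡49, 36^16≡56, 36^32≡54, 36^64≡35, 36^128≡19, 36^256≡26, 36^512≡6, 36^1024≡36.
Since 1356 = 4 + 8 + 64 + 256 + 1024 in binary, 36^1356 ≡ 60·49·35·26·36 ≡ 24 (mod 67).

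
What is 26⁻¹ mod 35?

31

35 = 1·26 + 9
26 = 2·9 + 8
9 = 1·8 + 1
8 = 8·1 + 0
Back-substituting gives 26·31 ≡ 1 (mod 35).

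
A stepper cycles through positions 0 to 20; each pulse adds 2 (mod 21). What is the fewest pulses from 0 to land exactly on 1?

11

2·11 = 22 = 1·21 + 1, so 2⁻¹ ≡ 11 (mod 21).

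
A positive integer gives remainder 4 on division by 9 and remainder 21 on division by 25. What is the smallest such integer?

x ≡ 4 (mod 9) gives x ∈ {4, 13, 22, 31, 40, 49, 58, 67, …}.
The first of these with x mod 25 = 21 is 121.

121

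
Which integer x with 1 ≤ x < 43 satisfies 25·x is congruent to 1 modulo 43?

31

43 = 1·25 + 18
25 = 1·18 + 7
18 = 2·7 + 4
7 = 1·4 + 3
4 = 1·3 + 1
3 = 3·1 + 0
Back-substituting gives 25·31 ≡ 1 (mod 43).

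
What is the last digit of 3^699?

Last digits of 3^n: 3, 9, 7, 1 (period 4).
699 mod 4 = 3, so the last digit matches 3^3 = 7.

7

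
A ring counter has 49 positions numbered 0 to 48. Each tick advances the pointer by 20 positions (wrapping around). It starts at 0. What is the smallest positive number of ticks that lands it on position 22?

6

20⁻¹ ≡ 27 (mod 49) because 20·27 = 540 = 11·49 + 1.
So x ≡ 27·22 = 594 ≡ 6 (mod 49).
Check: 20·6 = 120 = 2·49 + 22.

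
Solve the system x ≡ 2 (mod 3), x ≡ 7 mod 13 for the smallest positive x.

x ≡ 2 (mod 3) gives x ∈ {2, 5, 8, 11, 14, 17, 20}.
The first of these with x mod 13 = 7 is 20.

20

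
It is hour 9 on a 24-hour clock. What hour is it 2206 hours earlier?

2206 mod 24 = 22 (since 91·24 = 2184).
(9 − 22) mod 24 = 11.

11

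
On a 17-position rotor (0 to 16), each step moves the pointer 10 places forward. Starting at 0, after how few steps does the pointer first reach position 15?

10⁻¹ ≡ 12 (mod 17) because 10·12 = 120 = 7·17 + 1.
So x ≡ 12·15 = 180 ≡ 10 (mod 17).

10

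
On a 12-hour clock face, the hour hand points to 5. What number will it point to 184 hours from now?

9

184 = 15·12 + 4, so 184 mod 12 = 4.
5 + 4 → 9 on a 12-hour dial.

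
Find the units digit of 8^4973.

The units digit of 8^n cycles with period 4: 8, 4, 2, 6, …
4973 mod 4 = 1, so the last digit matches 8^1 = 8.

8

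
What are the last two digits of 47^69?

67

Successive squares of 47 mod 100: 47^1≡47, 47^2≡9, 47^4≡81, 47^8≡61, 47^16≡21, 47^32≡41, 47^64≡81.
69 = 1 + 4 + 64, so 47^69 ≡ 47·81·81 ≡ 67 (mod 100).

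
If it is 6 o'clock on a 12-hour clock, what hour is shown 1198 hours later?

4

1198 − 99·12 = 10, so 1198 ≡ 10 (mod 12).
6 + 10 → 4 on a 12-hour dial.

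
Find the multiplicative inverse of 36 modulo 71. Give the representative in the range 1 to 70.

2

36·2 = 72 = 1·71 + 1, so 36⁻¹ ≡ 2 (mod 71).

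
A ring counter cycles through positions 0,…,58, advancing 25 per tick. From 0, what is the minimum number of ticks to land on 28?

The inverse of 25 mod 59 is 26 (since 25·26 = 650 ≡ 1).
So x ≡ 26·28 = 728 ≡ 20 (mod 59).

20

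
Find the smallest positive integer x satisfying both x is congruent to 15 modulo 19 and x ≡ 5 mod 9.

167

Since 9·17 ≡ 1 (mod 19), take x = 5 + 9·((15−5)·17 mod 19) = 5 + 9·18 = 167.
Check: 167 mod 19 = 15, 167 mod 9 = 5.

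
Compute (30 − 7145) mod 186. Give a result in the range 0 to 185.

7145 = 38·186 + 77, so 7145 mod 186 = 77.
(30 − 77) mod 186 = 139.

139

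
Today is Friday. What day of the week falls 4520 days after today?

4520 − 645·7 = 5, so 4520 ≡ 5 (mod 7).
Friday + 5 days → Wednesday.

Wednesday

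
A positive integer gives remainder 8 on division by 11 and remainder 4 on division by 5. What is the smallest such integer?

Since 5·9 ≡ 1 (mod 11), take x = 4 + 5·((8−4)·9 mod 11) = 4 + 5·3 = 19.
Check: 19 mod 11 = 8, 19 mod 5 = 4.

19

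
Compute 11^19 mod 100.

91

Square-and-reduce mod 100: 11^1≡11, 11^2≡21, 11^4≡41, 11^8≡81, 11^16≡61.
Since 19 = 1 + 2 + 16 in binary, 11^19 ≡ 11·21·61 ≡ 91 (mod 100).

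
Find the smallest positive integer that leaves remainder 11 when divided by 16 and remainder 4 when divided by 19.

251

Since 19·11 ≡ 1 (mod 16), take x = 4 + 19·((11−4)·11 mod 16) = 4 + 19·13 = 251.
Check: 251 mod 16 = 11, 251 mod 19 = 4.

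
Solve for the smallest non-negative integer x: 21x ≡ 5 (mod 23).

21⁻¹ ≡ 11 (mod 23) because 21·11 = 231 = 10·23 + 1.
So x ≡ 11·5 = 55 ≡ 9 (mod 23).
Check: 21·9 = 189 = 8·23 + 5.

9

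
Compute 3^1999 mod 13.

Square-and-reduce mod 13: 3^1≡3, 3^2≡9, 3^4≡3, 3^8≡9, 3^16≡3, 3^32≡9, 3^64≡3, 3^128≡9, 3^256≡3, 3^512≡9, 3^1024≡3.
1999 = 1 + 2 + 4 + 8 + 64 + 128 + 256 + 512 + 1024, so 3^1999 ≡ 3·9·3·9·3·9·3·9·3 ≡ 3 (mod 13).

3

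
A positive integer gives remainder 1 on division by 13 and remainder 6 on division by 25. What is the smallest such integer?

Since 25·12 ≡ 1 (mod 13), take x = 6 + 25·((1−6)·12 mod 13) = 6 + 25·5 = 131.
Check: 131 mod 13 = 1, 131 mod 25 = 6.

131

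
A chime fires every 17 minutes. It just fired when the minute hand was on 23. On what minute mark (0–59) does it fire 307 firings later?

307·17 = 5219.
5219 − 86·60 = 59, so 5219 ≡ 59 (mod 60).
(23 + 59) mod 60 = 22.

22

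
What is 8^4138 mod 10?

4

Last digits of 8^n: 8, 4, 2, 6 (period 4).
4138 mod 4 = 2, so the last digit matches 8^2 = 4.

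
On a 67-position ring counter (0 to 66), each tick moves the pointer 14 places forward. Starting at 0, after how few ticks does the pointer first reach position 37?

14⁻¹ ≡ 24 (mod 67) because 14·24 = 336 = 5·67 + 1.
So x ≡ 24·37 = 888 ≡ 17 (mod 67).
Check: 14·17 = 238 = 3·67 + 37.

17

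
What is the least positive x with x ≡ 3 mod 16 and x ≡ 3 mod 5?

Since 5·13 ≡ 1 (mod 16), take x = 3 + 5·((3−3)·13 mod 16) = 3 + 5·0 = 3.
Check: 3 mod 16 = 3, 3 mod 5 = 3.

3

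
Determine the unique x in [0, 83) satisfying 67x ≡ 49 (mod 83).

54

67⁻¹ ≡ 57 (mod 83) because 67·57 = 3819 = 46·83 + 1.
So x ≡ 57·49 = 2793 ≡ 54 (mod 83).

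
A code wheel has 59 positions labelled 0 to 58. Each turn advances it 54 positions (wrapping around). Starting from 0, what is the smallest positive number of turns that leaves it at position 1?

54·47 = 2538 = 43·59 + 1, so 54⁻¹ ≡ 47 (mod 59).

47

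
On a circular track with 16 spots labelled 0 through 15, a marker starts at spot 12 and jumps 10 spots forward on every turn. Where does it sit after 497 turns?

6

497·10 = 4970.
4970 mod 16 = 10 (since 310·16 = 4960).
(12 + 10) mod 16 = 6.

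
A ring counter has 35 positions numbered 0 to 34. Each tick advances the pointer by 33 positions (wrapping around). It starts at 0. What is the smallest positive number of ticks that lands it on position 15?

10

The inverse of 33 mod 35 is 17 (since 33·17 = 561 ≡ 1).
So x ≡ 17·15 = 255 ≡ 10 (mod 35).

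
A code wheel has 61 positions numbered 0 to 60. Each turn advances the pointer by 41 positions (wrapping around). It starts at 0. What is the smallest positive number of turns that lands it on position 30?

29

The inverse of 41 mod 61 is 3 (since 41·3 = 123 ≡ 1).
So x ≡ 3·30 = 90 ≡ 29 (mod 61).
Check: 41·29 = 1189 = 19·61 + 30.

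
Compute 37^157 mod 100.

17

By repeated squaring mod 100: 37^1≡37, 37^2≡69, 37^4≡61, 37^8≡21, 37^16≡41, 37^32≡81, 37^64≡61, 37^128≡21.
157 = 1 + 4 + 8 + 16 + 128, so 37^157 ≡ 37·61·21·41·21 ≡ 17 (mod 100).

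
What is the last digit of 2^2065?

Powers of 2 mod 10 repeat with period 4: 2, 4, 8, 6.
2065 leaves remainder 1 on division by 4, so 2^2065 ends in 2.

2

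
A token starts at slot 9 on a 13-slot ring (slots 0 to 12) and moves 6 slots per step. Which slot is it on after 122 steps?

0

122·6 = 732.
732 mod 13 = 4 (since 56·13 = 728).
(9 + 4) mod 13 = 0.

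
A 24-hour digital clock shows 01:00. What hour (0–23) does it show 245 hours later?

245 = 10·24 + 5, so 245 mod 24 = 5.
(1 + 5) mod 24 = 6.

6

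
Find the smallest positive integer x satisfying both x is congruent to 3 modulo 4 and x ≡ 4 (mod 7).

11

x ≡ 3 (mod 4) gives x ∈ {3, 7, 11}.
The first of these with x mod 7 = 4 is 11.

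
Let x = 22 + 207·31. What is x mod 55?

207·31 = 6417.
Dividing 6417 by 55 gives quotient 116 and remainder 37.
(22 + 37) mod 55 = 4.

4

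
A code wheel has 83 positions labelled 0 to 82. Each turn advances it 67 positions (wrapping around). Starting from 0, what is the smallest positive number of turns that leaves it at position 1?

57

83 = 1·67 + 16
67 = 4·16 + 3
16 = 5·3 + 1
3 = 3·1 + 0
Back-substituting gives 67·57 ≡ 1 (mod 83).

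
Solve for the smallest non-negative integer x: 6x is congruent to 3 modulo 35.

6⁻¹ ≡ 6 (mod 35) because 6·6 = 36 = 1·35 + 1.
So x ≡ 6·3 = 18 ≡ 18 (mod 35).

18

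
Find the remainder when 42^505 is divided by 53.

46

Square-and-reduce mod 53: 42^1≡42, 42^2≡15, 42^4≡13, 42^8≡10, 42^16≡47, 42^32≡36, 42^64≡24, 42^128≡46, 42^256≡49.
505 = 1 + 8 + 16 + 32 + 64 + 128 + 256, so 42^505 ≡ 42·10·47·36·24·46·49 ≡ 46 (mod 53).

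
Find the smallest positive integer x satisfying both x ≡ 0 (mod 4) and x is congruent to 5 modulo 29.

x ≡ 0 (mod 4) gives x ∈ {0, 4, 8, 12, 16, 20, 24, 28, …}.
The first of these with x mod 29 = 5 is 92.

92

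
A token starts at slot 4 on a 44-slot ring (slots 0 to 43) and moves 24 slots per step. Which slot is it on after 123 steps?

8

123·24 = 2952.
2952 = 67·44 + 4, so 2952 mod 44 = 4.
(4 + 4) mod 44 = 8.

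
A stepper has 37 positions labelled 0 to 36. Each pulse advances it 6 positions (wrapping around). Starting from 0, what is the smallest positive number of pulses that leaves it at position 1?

31

6·31 = 186 = 5·37 + 1, so 6⁻¹ ≡ 31 (mod 37).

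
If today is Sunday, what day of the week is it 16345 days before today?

Sunday

16345 mod 7 = 0 (since 2335·7 = 16345).
Sunday − 0 days → Sunday.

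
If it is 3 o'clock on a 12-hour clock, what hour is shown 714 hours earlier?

714 = 59·12 + 6, so 714 mod 12 = 6.
3 − 6 → 9 on a 12-hour dial.

9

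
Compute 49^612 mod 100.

1

Successive squares of 49 mod 100: 49^1≡49, 49^2≡1, 49^4≡1, 49^8≡1, 49^16≡1, 49^32≡1, 49^64≡1, 49^128≡1, 49^256≡1, 49^512≡1.
612 = 4 + 32 + 64 + 512, so 49^612 ≡ 1·1·1·1 ≡ 1 (mod 100).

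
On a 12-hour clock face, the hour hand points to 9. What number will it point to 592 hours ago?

Dividing 592 by 12 gives quotient 49 and remainder 4.
9 − 4 → 5 on a 12-hour dial.

5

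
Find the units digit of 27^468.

Powers of 7 mod 10 repeat with period 4: 7, 9, 3, 1.
468 mod 4 = 0, so the last digit matches 7^4 = 1.

1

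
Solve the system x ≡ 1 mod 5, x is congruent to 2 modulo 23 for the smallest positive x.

x ≡ 1 (mod 5) gives x ∈ {1, 6, 11, 16, 21, 26, 31, 36, …}.
The first of these with x mod 23 = 2 is 71.

71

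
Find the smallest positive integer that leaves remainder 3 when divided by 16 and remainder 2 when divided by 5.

Since 5·13 ≡ 1 (mod 16), take x = 2 + 5·((3−2)·13 mod 16) = 2 + 5·13 = 67.
Check: 67 mod 16 = 3, 67 mod 5 = 2.

67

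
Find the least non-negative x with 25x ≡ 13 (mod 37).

The inverse of 25 mod 37 is 3 (since 25·3 = 75 ≡ 1).
Multiplying both sides by 3: x ≡ 3·13 = 39 ≡ 2 (mod 37).

2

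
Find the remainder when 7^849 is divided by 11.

Successive squares of 7 mod 11: 7^1≡7, 7^2≡5, 7^4≡3, 7^8≡9, 7^16≡4, 7^32≡5, 7^64≡3, 7^128≡9, 7^256≡4, 7^512≡5.
Since 849 = 1 + 16 + 64 + 256 + 512 in binary, 7^849 ≡ 7·4·3·4·5 ≡ 8 (mod 11).

8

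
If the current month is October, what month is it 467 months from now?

September

467 − 38·12 = 11, so 467 ≡ 11 (mod 12).
October + 11 months → September.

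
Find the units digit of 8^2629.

8

Last digits of 8^n: 8, 4, 2, 6 (period 4).
2629 leaves remainder 1 on division by 4, so 8^2629 ends in 8.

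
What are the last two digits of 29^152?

Square-and-reduce mod 100: 29^1≡29, 29^2≡41, 29^4≡81, 29^8≡61, 29^16≡21, 29^32≡41, 29^64≡81, 29^128≡61.
Since 152 = 8 + 16 + 128 in binary, 29^152 ≡ 61·21·61 ≡ 41 (mod 100).

41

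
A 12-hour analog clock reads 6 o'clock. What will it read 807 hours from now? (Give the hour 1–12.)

9

Dividing 807 by 12 gives quotient 67 and remainder 3.
6 + 3 → 9 on a 12-hour dial.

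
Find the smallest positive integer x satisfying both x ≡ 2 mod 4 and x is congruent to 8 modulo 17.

x ≡ 2 (mod 4) gives x ∈ {2, 6, 10, 14, 18, 22, 26, 30, …}.
The first of these with x mod 17 = 8 is 42.

42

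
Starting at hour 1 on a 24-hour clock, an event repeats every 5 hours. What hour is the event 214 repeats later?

15

214·5 = 1070.
1070 mod 24 = 14 (since 44·24 = 1056).
(1 + 14) mod 24 = 15.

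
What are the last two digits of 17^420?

Successive squares of 17 mod 100: 17^1≡17, 17^2≡89, 17^4≡21, 17^8≡41, 17^16≡81, 17^32≡61, 17^64≡21, 17^128≡41, 17^256≡81.
420 = 4 + 32 + 128 + 256, so 17^420 ≡ 21·61·41·81 ≡ 1 (mod 100).

01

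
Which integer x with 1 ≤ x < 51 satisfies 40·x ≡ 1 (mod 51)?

37

40·37 = 1480 = 29·51 + 1, so 40⁻¹ ≡ 37 (mod 51).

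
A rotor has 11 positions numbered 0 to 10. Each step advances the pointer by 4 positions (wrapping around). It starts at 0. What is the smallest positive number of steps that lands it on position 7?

10

The inverse of 4 mod 11 is 3 (since 4·3 = 12 ≡ 1).
Multiplying both sides by 3: x ≡ 3·7 = 21 ≡ 10 (mod 11).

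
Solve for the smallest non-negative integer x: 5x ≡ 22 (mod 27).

26

The inverse of 5 mod 27 is 11 (since 5·11 = 55 ≡ 1).
Multiplying both sides by 11: x ≡ 11·22 = 242 ≡ 26 (mod 27).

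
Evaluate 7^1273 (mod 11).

2

Square-and-reduce mod 11: 7^1≡7, 7^2≡5, 7^4≡3, 7^8≡9, 7^16≡4, 7^32≡5, 7^64≡3, 7^128≡9, 7^256≡4, 7^512≡5, 7^1024≡3.
Since 1273 = 1 + 8 + 16 + 32 + 64 + 128 + 1024 in binary, 7^1273 ≡ 7·9·4·5·3·9·3 ≡ 2 (mod 11).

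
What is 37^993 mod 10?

7

Last digits of 7^n: 7, 9, 3, 1 (period 4).
993 leaves remainder 1 on division by 4, so 37^993 ends in 7.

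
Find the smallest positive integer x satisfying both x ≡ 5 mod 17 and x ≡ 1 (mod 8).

73

Since 8·15 ≡ 1 (mod 17), take x = 1 + 8·((5−1)·15 mod 17) = 1 + 8·9 = 73.
Check: 73 mod 17 = 5, 73 mod 8 = 1.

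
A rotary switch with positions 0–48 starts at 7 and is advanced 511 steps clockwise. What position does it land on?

28

511 − 10·49 = 21, so 511 ≡ 21 (mod 49).
(7 + 21) mod 49 = 28.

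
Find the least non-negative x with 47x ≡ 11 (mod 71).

The inverse of 47 mod 71 is 68 (since 47·68 = 3196 ≡ 1).
Multiplying both sides by 68: x ≡ 68·11 = 748 ≡ 38 (mod 71).

38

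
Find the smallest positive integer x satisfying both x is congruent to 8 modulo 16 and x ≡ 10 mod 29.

184

x ≡ 8 (mod 16) gives x ∈ {8, 24, 40, 56, 72, 88, 104, 120, …}.
The first of these with x mod 29 = 10 is 184.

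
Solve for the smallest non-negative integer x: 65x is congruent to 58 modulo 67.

38

65⁻¹ ≡ 33 (mod 67) because 65·33 = 2145 = 32·67 + 1.
So x ≡ 33·58 = 1914 ≡ 38 (mod 67).
Check: 65·38 = 2470 = 36·67 + 58.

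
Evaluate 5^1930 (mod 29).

Successive squares of 5 mod 29: 5^1≡5, 5^2≡25, 5^4≡16, 5^8≡24, 5^16≡25, 5^32≡16, 5^64≡24, 5^128≡25, 5^256≡16, 5^512≡24, 5^1024≡25.
Since 1930 = 2 + 8 + 128 + 256 + 512 + 1024 in binary, 5^1930 ≡ 25·24·25·16·24·25 ≡ 7 (mod 29).

7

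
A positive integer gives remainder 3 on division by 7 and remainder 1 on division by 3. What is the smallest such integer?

10

x ≡ 1 (mod 3) gives x ∈ {1, 4, 7, 10}.
The first of these with x mod 7 = 3 is 10.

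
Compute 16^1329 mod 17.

Successive squares of 16 mod 17: 16^1≡16, 16^2≡1, 16^4≡1, 16^8≡1, 16^16≡1, 16^32≡1, 16^64≡1, 16^128≡1, 16^256≡1, 16^512≡1, 16^1024≡1.
Since 1329 = 1 + 16 + 32 + 256 + 1024 in binary, 16^1329 ≡ 16·1·1·1·1 ≡ 16 (mod 17).

16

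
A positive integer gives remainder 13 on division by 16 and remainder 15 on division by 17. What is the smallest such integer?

253

x ≡ 13 (mod 16) gives x ∈ {13, 29, 45, 61, 77, 93, 109, 125, …}.
The first of these with x mod 17 = 15 is 253.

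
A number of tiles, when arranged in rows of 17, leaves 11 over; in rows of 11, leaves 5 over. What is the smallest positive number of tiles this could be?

181

x ≡ 5 (mod 11) gives x ∈ {5, 16, 27, 38, 49, 60, 71, 82, …}.
The first of these with x mod 17 = 11 is 181.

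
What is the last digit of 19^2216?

Powers of 9 mod 10 repeat with period 2: 9, 1.
2216 leaves remainder 0 on division by 2, so 19^2216 ends in 1.

1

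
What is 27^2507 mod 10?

3

Last digits of 7^n: 7, 9, 3, 1 (period 4).
2507 mod 4 = 3, so the last digit matches 7^3 = 3.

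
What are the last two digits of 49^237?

49

By repeated squaring mod 100: 49^1≡49, 49^2≡1, 49^4≡1, 49^8≡1, 49^16≡1, 49^32≡1, 49^64≡1, 49^128≡1.
Since 237 = 1 + 4 + 8 + 32 + 64 + 128 in binary, 49^237 ≡ 49·1·1·1·1·1 ≡ 49 (mod 100).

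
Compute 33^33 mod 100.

13

Square-and-reduce mod 100: 33^1≡33, 33^2≡89, 33^4≡21, 33^8≡41, 33^16≡81, 33^32≡61.
33 = 1 + 32, so 33^33 ≡ 33·61 ≡ 13 (mod 100).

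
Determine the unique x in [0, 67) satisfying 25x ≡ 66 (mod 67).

25⁻¹ ≡ 59 (mod 67) because 25·59 = 1475 = 22·67 + 1.
Multiplying both sides by 59: x ≡ 59·66 = 3894 ≡ 8 (mod 67).
Check: 25·8 = 200 = 2·67 + 66.

8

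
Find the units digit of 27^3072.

The units digit of 27^n cycles with period 4: 7, 9, 3, 1, …
3072 leaves remainder 0 on division by 4, so 27^3072 ends in 1.

1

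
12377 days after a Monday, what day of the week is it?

Tuesday

12377 = 1768·7 + 1, so 12377 mod 7 = 1.
Monday + 1 day → Tuesday.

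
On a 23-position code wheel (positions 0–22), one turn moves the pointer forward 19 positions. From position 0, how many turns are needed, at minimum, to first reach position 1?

17

19·17 = 323 = 14·23 + 1, so 19⁻¹ ≡ 17 (mod 23).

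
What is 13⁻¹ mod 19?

3

13·3 = 39 = 2·19 + 1, so 13⁻¹ ≡ 3 (mod 19).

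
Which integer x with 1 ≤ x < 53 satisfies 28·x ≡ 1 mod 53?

36

28·36 = 1008 = 19·53 + 1, so 28⁻¹ ≡ 36 (mod 53).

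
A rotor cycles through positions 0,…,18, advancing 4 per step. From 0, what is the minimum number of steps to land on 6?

The inverse of 4 mod 19 is 5 (since 4·5 = 20 ≡ 1).
So x ≡ 5·6 = 30 ≡ 11 (mod 19).
Check: 4·11 = 44 = 2·19 + 6.

11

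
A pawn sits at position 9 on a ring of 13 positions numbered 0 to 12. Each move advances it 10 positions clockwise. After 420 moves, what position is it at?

10

420·10 = 4200.
4200 mod 13 = 1 (since 323·13 = 4199).
(9 + 1) mod 13 = 10.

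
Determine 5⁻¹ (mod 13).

13 = 2·5 + 3
5 = 1·3 + 2
3 = 1·2 + 1
2 = 2·1 + 0
Back-substituting gives 5·8 ≡ 1 (mod 13).

8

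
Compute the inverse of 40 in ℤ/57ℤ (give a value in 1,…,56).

10

57 = 1·40 + 17
40 = 2·17 + 6
17 = 2·6 + 5
6 = 1·5 + 1
5 = 5·1 + 0
Back-substituting gives 40·10 ≡ 1 (mod 57).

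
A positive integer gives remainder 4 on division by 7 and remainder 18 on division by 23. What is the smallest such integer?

18

x ≡ 4 (mod 7) gives x ∈ {4, 11, 18}.
The first of these with x mod 23 = 18 is 18.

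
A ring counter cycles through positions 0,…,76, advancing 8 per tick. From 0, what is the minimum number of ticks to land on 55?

55

8⁻¹ ≡ 29 (mod 77) because 8·29 = 232 = 3·77 + 1.
So x ≡ 29·55 = 1595 ≡ 55 (mod 77).
Check: 8·55 = 440 = 5·77 + 55.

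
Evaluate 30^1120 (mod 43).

By repeated squaring mod 43: 30^1≡30, 30^2≡40, 30^4≡9, 30^8≡38, 30^16≡25, 30^32≡23, 30^64≡13, 30^128≡40, 30^256≡9, 30^512≡38, 30^1024≡25.
1120 = 32 + 64 + 1024, so 30^1120 ≡ 23·13·25 ≡ 36 (mod 43).

36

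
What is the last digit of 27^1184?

1

Powers of 7 mod 10 repeat with period 4: 7, 9, 3, 1.
1184 mod 4 = 0, so the last digit matches 7^4 = 1.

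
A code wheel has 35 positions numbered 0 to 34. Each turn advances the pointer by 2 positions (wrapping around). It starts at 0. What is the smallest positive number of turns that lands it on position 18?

2⁻¹ ≡ 18 (mod 35) because 2·18 = 36 = 1·35 + 1.
Multiplying both sides by 18: x ≡ 18·18 = 324 ≡ 9 (mod 35).

9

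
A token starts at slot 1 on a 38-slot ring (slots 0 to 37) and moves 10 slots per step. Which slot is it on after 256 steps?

256·10 = 2560.
2560 mod 38 = 14 (since 67·38 = 2546).
(1 + 14) mod 38 = 15.

15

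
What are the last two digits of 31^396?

Successive squares of 31 mod 100: 31^1≡31, 31^2≡61, 31^4≡21, 31^8≡41, 31^16≡81, 31^32≡61, 31^64≡21, 31^128≡41, 31^256≡81.
Since 396 = 4 + 8 + 128 + 256 in binary, 31^396 ≡ 21·41·41·81 ≡ 81 (mod 100).

81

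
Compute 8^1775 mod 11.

Square-and-reduce mod 11: 8^1≡8, 8^2≡9, 8^4≡4, 8^8≡5, 8^16≡3, 8^32≡9, 8^64≡4, 8^128≡5, 8^256≡3, 8^512≡9, 8^1024≡4.
Since 1775 = 1 + 2 + 4 + 8 + 32 + 64 + 128 + 512 + 1024 in binary, 8^1775 ≡ 8·9·4·5·9·4·5·9·4 ≡ 10 (mod 11).

10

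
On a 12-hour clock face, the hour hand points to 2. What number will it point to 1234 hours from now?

12

1234 mod 12 = 10 (since 102·12 = 1224).
2 + 10 → 12 on a 12-hour dial.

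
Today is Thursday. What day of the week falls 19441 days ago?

Tuesday

19441 mod 7 = 2 (since 2777·7 = 19439).
Thursday − 2 days → Tuesday.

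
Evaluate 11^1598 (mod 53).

24

Square-and-reduce mod 53: 11^1≡11, 11^2≡15, 11^4≡13, 11^8≡10, 11^16≡47, 11^32≡36, 11^64≡24, 11^128≡46, 11^256≡49, 11^512≡16, 11^1024≡44.
Since 1598 = 2 + 4 + 8 + 16 + 32 + 512 + 1024 in binary, 11^1598 ≡ 15·13·10·47·36·16·44 ≡ 24 (mod 53).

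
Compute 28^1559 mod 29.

Successive squares of 28 mod 29: 28^1≡28, 28^2≡1, 28^4≡1, 28^8≡1, 28^16≡1, 28^32≡1, 28^64≡1, 28^128≡1, 28^256≡1, 28^512≡1, 28^1024≡1.
1559 = 1 + 2 + 4 + 16 + 512 + 1024, so 28^1559 ≡ 28·1·1·1·1·1 ≡ 28 (mod 29).

28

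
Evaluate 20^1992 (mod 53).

By repeated squaring mod 53: 20^1≡20, 20^2≡29, 20^4≡46, 20^8≡49, 20^16≡16, 20^32≡44, 20^64≡28, 20^128≡42, 20^256≡15, 20^512≡13, 20^1024≡10.
Since 1992 = 8 + 64 + 128 + 256 + 512 + 1024 in binary, 20^1992 ≡ 49·28·42·15·13·10 ≡ 16 (mod 53).

16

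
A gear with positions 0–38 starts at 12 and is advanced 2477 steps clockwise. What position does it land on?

2477 − 63·39 = 20, so 2477 ≡ 20 (mod 39).
(12 + 20) mod 39 = 32.

32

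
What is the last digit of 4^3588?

6

Powers of 4 mod 10 repeat with period 2: 4, 6.
3588 mod 2 = 0, so the last digit matches 4^2 = 6.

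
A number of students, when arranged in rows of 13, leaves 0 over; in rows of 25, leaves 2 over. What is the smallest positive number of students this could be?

x ≡ 0 (mod 13) gives x ∈ {0, 13, 26, 39, 52}.
The first of these with x mod 25 = 2 is 52.

52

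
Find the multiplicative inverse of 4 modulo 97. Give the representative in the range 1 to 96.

4·73 = 292 = 3·97 + 1, so 4⁻¹ ≡ 73 (mod 97).

73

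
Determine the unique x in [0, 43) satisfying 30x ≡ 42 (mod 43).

10

30⁻¹ ≡ 33 (mod 43) because 30·33 = 990 = 23·43 + 1.
Multiplying both sides by 33: x ≡ 33·42 = 1386 ≡ 10 (mod 43).
Check: 30·10 = 300 = 6·43 + 42.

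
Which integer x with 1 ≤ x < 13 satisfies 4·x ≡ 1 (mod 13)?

4·10 = 40 = 3·13 + 1, so 4⁻¹ ≡ 10 (mod 13).

10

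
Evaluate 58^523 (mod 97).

By repeated squaring mod 97: 58^1≡58, 58^2≡66, 58^4≡88, 58^8≡81, 58^16≡62, 58^32≡61, 58^64≡35, 58^128≡61, 58^256≡35, 58^512≡61.
523 = 1 + 2 + 8 + 512, so 58^523 ≡ 58·66·81·61 ≡ 21 (mod 97).

21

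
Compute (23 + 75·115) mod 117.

107

75·115 = 8625.
8625 = 73·117 + 84, so 8625 mod 117 = 84.
(23 + 84) mod 117 = 107.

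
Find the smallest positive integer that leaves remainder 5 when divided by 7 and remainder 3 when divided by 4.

x ≡ 3 (mod 4) gives x ∈ {3, 7, 11, 15, 19}.
The first of these with x mod 7 = 5 is 19.

19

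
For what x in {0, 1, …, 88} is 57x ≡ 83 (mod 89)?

The inverse of 57 mod 89 is 25 (since 57·25 = 1425 ≡ 1).
So x ≡ 25·83 = 2075 ≡ 28 (mod 89).

28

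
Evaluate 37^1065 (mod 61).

Square-and-reduce mod 61: 37^1≡37, 37^2≡27, 37^4≡58, 37^8≡9, 37^16≡20, 37^32≡34, 37^64≡58, 37^128≡9, 37^256≡20, 37^512≡34, 37^1024≡58.
1065 = 1 + 8 + 32 + 1024, so 37^1065 ≡ 37·9·34·58 ≡ 11 (mod 61).

11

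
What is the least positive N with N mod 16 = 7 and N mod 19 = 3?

x ≡ 7 (mod 16) gives x ∈ {7, 23, 39, 55, 71, 87, 103, 119, …}.
The first of these with x mod 19 = 3 is 231.

231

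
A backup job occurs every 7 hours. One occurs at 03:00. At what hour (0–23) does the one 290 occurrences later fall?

290·7 = 2030.
2030 − 84·24 = 14, so 2030 ≡ 14 (mod 24).
(3 + 14) mod 24 = 17.

17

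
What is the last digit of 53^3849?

3

Last digits of 3^n: 3, 9, 7, 1 (period 4).
3849 leaves remainder 1 on division by 4, so 53^3849 ends in 3.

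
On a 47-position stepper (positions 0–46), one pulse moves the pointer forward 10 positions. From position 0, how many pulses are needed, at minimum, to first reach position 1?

10·33 = 330 = 7·47 + 1, so 10⁻¹ ≡ 33 (mod 47).

33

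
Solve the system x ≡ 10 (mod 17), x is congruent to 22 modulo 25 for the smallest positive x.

x ≡ 10 (mod 17) gives x ∈ {10, 27, 44, 61, 78, 95, 112, 129, …}.
The first of these with x mod 25 = 22 is 197.

197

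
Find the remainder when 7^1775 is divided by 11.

10

Square-and-reduce mod 11: 7^1≡7, 7^2≡5, 7^4≡3, 7^8≡9, 7^16≡4, 7^32≡5, 7^64≡3, 7^128≡9, 7^256≡4, 7^512≡5, 7^1024≡3.
1775 = 1 + 2 + 4 + 8 + 32 + 64 + 128 + 512 + 1024, so 7^1775 ≡ 7·5·3·9·5·3·9·5·3 ≡ 10 (mod 11).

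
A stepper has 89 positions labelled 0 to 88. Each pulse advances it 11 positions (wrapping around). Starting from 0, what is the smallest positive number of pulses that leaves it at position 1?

81

11·81 = 891 = 10·89 + 1, so 11⁻¹ ≡ 81 (mod 89).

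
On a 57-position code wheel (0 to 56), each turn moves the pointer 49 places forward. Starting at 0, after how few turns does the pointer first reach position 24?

The inverse of 49 mod 57 is 7 (since 49·7 = 343 ≡ 1).
So x ≡ 7·24 = 168 ≡ 54 (mod 57).
Check: 49·54 = 2646 = 46·57 + 24.

54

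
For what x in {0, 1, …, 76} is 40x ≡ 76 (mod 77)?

40⁻¹ ≡ 52 (mod 77) because 40·52 = 2080 = 27·77 + 1.
So x ≡ 52·76 = 3952 ≡ 25 (mod 77).
Check: 40·25 = 1000 = 12·77 + 76.

25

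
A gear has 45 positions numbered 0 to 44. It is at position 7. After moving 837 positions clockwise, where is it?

837 mod 45 = 27 (since 18·45 = 810).
(7 + 27) mod 45 = 34.

34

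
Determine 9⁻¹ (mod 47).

21

47 = 5·9 + 2
9 = 4·2 + 1
2 = 2·1 + 0
Back-substituting gives 9·21 ≡ 1 (mod 47).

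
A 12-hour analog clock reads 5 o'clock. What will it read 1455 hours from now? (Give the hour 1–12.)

1455 − 121·12 = 3, so 1455 ≡ 3 (mod 12).
5 + 3 → 8 on a 12-hour dial.

8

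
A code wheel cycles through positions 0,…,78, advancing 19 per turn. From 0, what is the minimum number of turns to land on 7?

19⁻¹ ≡ 25 (mod 79) because 19·25 = 475 = 6·79 + 1.
So x ≡ 25·7 = 175 ≡ 17 (mod 79).

17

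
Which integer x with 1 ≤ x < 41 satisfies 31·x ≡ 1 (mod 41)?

4

31·4 = 124 = 3·41 + 1, so 31⁻¹ ≡ 4 (mod 41).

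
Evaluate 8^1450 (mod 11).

1

Successive squares of 8 mod 11: 8^1≡8, 8^2≡9, 8^4≡4, 8^8≡5, 8^16≡3, 8^32≡9, 8^64≡4, 8^128≡5, 8^256≡3, 8^512≡9, 8^1024≡4.
1450 = 2 + 8 + 32 + 128 + 256 + 1024, so 8^1450 ≡ 9·5·9·5·3·4 ≡ 1 (mod 11).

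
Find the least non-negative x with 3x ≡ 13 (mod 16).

3⁻¹ ≡ 11 (mod 16) because 3·11 = 33 = 2·16 + 1.
So x ≡ 11·13 = 143 ≡ 15 (mod 16).

15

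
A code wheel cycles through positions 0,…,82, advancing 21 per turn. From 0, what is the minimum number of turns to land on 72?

39

The inverse of 21 mod 83 is 4 (since 21·4 = 84 ≡ 1).
So x ≡ 4·72 = 288 ≡ 39 (mod 83).
Check: 21·39 = 819 = 9·83 + 72.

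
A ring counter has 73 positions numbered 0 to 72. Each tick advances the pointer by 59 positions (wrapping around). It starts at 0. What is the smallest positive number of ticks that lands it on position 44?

59⁻¹ ≡ 26 (mod 73) because 59·26 = 1534 = 21·73 + 1.
Multiplying both sides by 26: x ≡ 26·44 = 1144 ≡ 49 (mod 73).
Check: 59·49 = 2891 = 39·73 + 44.

49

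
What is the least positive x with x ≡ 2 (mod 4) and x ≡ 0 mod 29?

58

x ≡ 2 (mod 4) gives x ∈ {2, 6, 10, 14, 18, 22, 26, 30, …}.
The first of these with x mod 29 = 0 is 58.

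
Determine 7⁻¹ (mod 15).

15 = 2·7 + 1
7 = 7·1 + 0
Back-substituting gives 7·13 ≡ 1 (mod 15).

13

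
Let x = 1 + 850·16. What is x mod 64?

33

850·16 = 13600.
13600 mod 64 = 32 (since 212·64 = 13568).
(1 + 32) mod 64 = 33.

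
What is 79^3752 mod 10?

1

The units digit of 79^n cycles with period 2: 9, 1, …
3752 leaves remainder 0 on division by 2, so 79^3752 ends in 1.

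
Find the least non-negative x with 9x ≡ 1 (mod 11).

9⁻¹ ≡ 5 (mod 11) because 9·5 = 45 = 4·11 + 1.
Multiplying both sides by 5: x ≡ 5·1 = 5 ≡ 5 (mod 11).
Check: 9·5 = 45 = 4·11 + 1.

5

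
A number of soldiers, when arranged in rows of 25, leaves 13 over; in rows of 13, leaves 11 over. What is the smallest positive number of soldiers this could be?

Since 13·2 ≡ 1 (mod 25), take x = 11 + 13·((13−11)·2 mod 25) = 11 + 13·4 = 63.
Check: 63 mod 25 = 13, 63 mod 13 = 11.

63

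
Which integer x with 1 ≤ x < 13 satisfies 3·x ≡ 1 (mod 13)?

3·9 = 27 = 2·13 + 1, so 3⁻¹ ≡ 9 (mod 13).

9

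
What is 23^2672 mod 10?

The units digit of 23^n cycles with period 4: 3, 9, 7, 1, …
2672 mod 4 = 0, so the last digit matches 3^4 = 1.

1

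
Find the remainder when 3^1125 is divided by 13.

Successive squares of 3 mod 13: 3^1≡3, 3^2≡9, 3^4≡3, 3^8≡9, 3^16≡3, 3^32≡9, 3^64≡3, 3^128≡9, 3^256≡3, 3^512≡9, 3^1024≡3.
1125 = 1 + 4 + 32 + 64 + 1024, so 3^1125 ≡ 3·3·9·3·3 ≡ 1 (mod 13).

1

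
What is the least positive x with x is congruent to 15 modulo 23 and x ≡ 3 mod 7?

38

Since 7·10 ≡ 1 (mod 23), take x = 3 + 7·((15−3)·10 mod 23) = 3 + 7·5 = 38.
Check: 38 mod 23 = 15, 38 mod 7 = 3.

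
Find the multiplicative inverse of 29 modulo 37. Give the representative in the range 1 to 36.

23

37 = 1·29 + 8
29 = 3·8 + 5
8 = 1·5 + 3
5 = 1·3 + 2
3 = 1·2 + 1
2 = 2·1 + 0
Back-substituting gives 29·23 ≡ 1 (mod 37).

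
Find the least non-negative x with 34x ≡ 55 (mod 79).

34⁻¹ ≡ 7 (mod 79) because 34·7 = 238 = 3·79 + 1.
So x ≡ 7·55 = 385 ≡ 69 (mod 79).

69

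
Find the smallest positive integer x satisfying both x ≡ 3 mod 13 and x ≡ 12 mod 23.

Since 23·4 ≡ 1 (mod 13), take x = 12 + 23·((3−12)·4 mod 13) = 12 + 23·3 = 81.
Check: 81 mod 13 = 3, 81 mod 23 = 12.

81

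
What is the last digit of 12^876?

The units digit of 12^n cycles with period 4: 2, 4, 8, 6, …
876 leaves remainder 0 on division by 4, so 12^876 ends in 6.

6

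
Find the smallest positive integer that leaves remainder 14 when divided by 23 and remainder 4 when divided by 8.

x ≡ 4 (mod 8) gives x ∈ {4, 12, 20, 28, 36, 44, 52, 60}.
The first of these with x mod 23 = 14 is 60.

60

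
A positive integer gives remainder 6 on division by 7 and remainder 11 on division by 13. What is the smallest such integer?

76

x ≡ 6 (mod 7) gives x ∈ {6, 13, 20, 27, 34, 41, 48, 55, …}.
The first of these with x mod 13 = 11 is 76.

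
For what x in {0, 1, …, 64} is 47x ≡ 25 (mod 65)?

60

The inverse of 47 mod 65 is 18 (since 47·18 = 846 ≡ 1).
Multiplying both sides by 18: x ≡ 18·25 = 450 ≡ 60 (mod 65).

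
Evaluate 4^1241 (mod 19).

Successive squares of 4 mod 19: 4^1≡4, 4^2≡16, 4^4≡9, 4^8≡5, 4^16≡6, 4^32≡17, 4^64≡4, 4^128≡16, 4^256≡9, 4^512≡5, 4^1024≡6.
1241 = 1 + 8 + 16 + 64 + 128 + 1024, so 4^1241 ≡ 4·5·6·4·16·6 ≡ 5 (mod 19).

5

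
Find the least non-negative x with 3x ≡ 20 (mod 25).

15

3⁻¹ ≡ 17 (mod 25) because 3·17 = 51 = 2·25 + 1.
So x ≡ 17·20 = 340 ≡ 15 (mod 25).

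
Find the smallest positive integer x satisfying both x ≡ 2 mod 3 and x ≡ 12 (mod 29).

41

x ≡ 2 (mod 3) gives x ∈ {2, 5, 8, 11, 14, 17, 20, 23, …}.
The first of these with x mod 29 = 12 is 41.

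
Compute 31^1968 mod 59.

Square-and-reduce mod 59: 31^1≡31, 31^2≡17, 31^4≡53, 31^8≡36, 31^16≡57, 31^32≡4, 31^64≡16, 31^128≡20, 31^256≡46, 31^512≡51, 31^1024≡5.
1968 = 16 + 32 + 128 + 256 + 512 + 1024, so 31^1968 ≡ 57·4·20·46·51·5 ≡ 49 (mod 59).

49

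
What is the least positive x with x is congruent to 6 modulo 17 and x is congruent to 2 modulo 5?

57

x ≡ 2 (mod 5) gives x ∈ {2, 7, 12, 17, 22, 27, 32, 37, …}.
The first of these with x mod 17 = 6 is 57.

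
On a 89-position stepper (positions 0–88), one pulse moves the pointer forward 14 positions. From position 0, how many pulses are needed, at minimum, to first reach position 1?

70

14·70 = 980 = 11·89 + 1, so 14⁻¹ ≡ 70 (mod 89).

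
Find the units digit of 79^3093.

9

Last digits of 9^n: 9, 1 (period 2).
3093 leaves remainder 1 on division by 2, so 79^3093 ends in 9.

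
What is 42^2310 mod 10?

4

Last digits of 2^n: 2, 4, 8, 6 (period 4).
2310 mod 4 = 2, so the last digit matches 2^2 = 4.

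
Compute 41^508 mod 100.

21

Successive squares of 41 mod 100: 41^1≡41, 41^2≡81, 41^4≡61, 41^8≡21, 41^16≡41, 41^32≡81, 41^64≡61, 41^128≡21, 41^256≡41.
508 = 4 + 8 + 16 + 32 + 64 + 128 + 256, so 41^508 ≡ 61·21·41·81·61·21·41 ≡ 21 (mod 100).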